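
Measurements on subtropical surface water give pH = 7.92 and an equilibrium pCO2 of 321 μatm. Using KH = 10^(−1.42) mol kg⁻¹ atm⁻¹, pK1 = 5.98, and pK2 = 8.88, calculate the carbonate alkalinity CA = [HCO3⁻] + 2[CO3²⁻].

CA = 1.30 mmol/kg

[CO2*] = KH · pCO2 = 10^(−1.42) × 321×10^-6 = 1.220×10^-5 mol/kg
α₀ = 1/(1 + K1/[H⁺] + K1K2/[H⁺]²) = 1/(1 + 10^+1.94 + 10^+0.98) = 0.01024
DIC = [CO2*]/α₀ = 1.220×10^-5 / 0.01024 = 1.192 mmol/kg
CA = (α₁ + 2α₂)·DIC = (0.8920 + 2×0.09780) × 1.192 = 1.30 mmol/kg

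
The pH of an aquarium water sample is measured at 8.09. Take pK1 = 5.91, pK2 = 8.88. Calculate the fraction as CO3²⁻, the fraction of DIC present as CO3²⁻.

α₂ = 0.139

α₂ = 1 / (1 + [H⁺]/K2 + [H⁺]²/(K1K2)) = 1 / (1 + 10^+0.79 + 10^-1.39)
   = 1 / (1 + 6.1660 + 0.040738) = 1/7.2067 = 0.1388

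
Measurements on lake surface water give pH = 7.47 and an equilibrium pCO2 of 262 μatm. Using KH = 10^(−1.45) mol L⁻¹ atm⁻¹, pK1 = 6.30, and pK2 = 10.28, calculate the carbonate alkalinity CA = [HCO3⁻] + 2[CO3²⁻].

[CO2*] = KH · pCO2 = 10^(−1.45) × 262×10^-6 = 9.296×10^-6 mol/L
α₀ = 1/(1 + K1/[H⁺] + K1K2/[H⁺]²) = 1/(1 + 10^+1.17 + 10^-1.64) = 0.06324
DIC = [CO2*]/α₀ = 9.296×10^-6 / 0.06324 = 0.1470 mmol/L
CA = (α₁ + 2α₂)·DIC = (0.9353 + 2×0.001449) × 0.1470 = 0.138 mmol/L

CA = 0.138 mmol/L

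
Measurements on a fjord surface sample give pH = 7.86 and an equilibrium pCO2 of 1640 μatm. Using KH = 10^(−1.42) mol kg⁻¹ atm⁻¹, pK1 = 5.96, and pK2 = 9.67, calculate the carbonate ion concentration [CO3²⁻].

[CO3²⁻] = 0.0767 mmol/kg

[CO2*] = KH · pCO2 = 10^(−1.42) × 1640×10^-6 = 6.235×10^-5 mol/kg
α₀ = 1/(1 + K1/[H⁺] + K1K2/[H⁺]²) = 1/(1 + 10^+1.90 + 10^+0.09) = 0.01225
DIC = [CO2*]/α₀ = 6.235×10^-5 / 0.01225 = 5.092 mmol/kg
[CO3²⁻] = α₂·DIC; α₂ = 0.01507, so [CO3²⁻] = 0.01507 × 5.092 = 0.0767 mmol/kg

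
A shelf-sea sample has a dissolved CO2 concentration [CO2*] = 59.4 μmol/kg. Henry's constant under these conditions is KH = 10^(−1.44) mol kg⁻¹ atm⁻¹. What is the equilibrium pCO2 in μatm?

pCO2 = 1640 μatm

KH = 10^(−1.44) = 3.631×10^-2 mol kg⁻¹ atm⁻¹
pCO2 = [CO2*]/KH = 59.4×10^-6 / 3.631×10^-2 = 1.64×10^-3 atm = 1640 μatm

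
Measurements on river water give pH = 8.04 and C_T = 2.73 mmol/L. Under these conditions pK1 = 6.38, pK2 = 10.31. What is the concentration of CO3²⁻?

α₂ = 1 / (1 + [H⁺]/K2 + [H⁺]²/(K1K2)) = 1 / (1 + 10^+2.27 + 10^+0.61)
   = 1 / (1 + 186.21 + 4.0738) = 1/191.28 = 0.005228
[CO3²⁻] = α₂ × DIC = 0.005228 × 2.73 = 0.0143 mmol/L = 14.3 μmol/L

[CO3²⁻] = 14.3 μmol/L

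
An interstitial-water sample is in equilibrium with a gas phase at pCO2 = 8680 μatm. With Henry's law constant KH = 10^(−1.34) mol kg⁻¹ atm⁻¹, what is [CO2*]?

KH = 10^(−1.34) = 4.571×10^-2 mol kg⁻¹ atm⁻¹
[CO2*] = KH · pCO2 = 4.571×10^-2 × 8680×10^-6 atm = 3.97×10^-4 mol/kg

[CO2*] = 397 μmol/kg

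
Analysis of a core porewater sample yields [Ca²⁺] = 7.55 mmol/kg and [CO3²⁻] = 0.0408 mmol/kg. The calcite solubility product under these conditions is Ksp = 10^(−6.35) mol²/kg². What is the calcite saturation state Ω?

Ω = 0.690

Ksp = 10^(−6.35) = 4.467×10^-7
Ω = [Ca²⁺][CO3²⁻]/Ksp = (7.55×10^-3)(0.0408×10^-3) / 4.467×10^-7 = 0.690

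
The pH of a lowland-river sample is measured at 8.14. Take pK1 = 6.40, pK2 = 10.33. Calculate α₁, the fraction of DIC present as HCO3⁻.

α₁ = 1 / (1 + [H⁺]/K1 + K2/[H⁺]) = 1 / (1 + 10^-1.74 + 10^-2.19)
   = 1 / (1 + 0.018197 + 0.0064565) = 1/1.0247 = 0.9759

α₁ = 0.976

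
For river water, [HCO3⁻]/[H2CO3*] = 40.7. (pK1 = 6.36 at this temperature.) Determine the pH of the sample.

pH = 7.97

From K1 = [H⁺][HCO3⁻]/[H2CO3*]:  pH = pK1 + log₁₀([HCO3⁻]/[H2CO3*])
log₁₀(40.7) = +1.610
pH = 6.36 + (+1.610) = 7.97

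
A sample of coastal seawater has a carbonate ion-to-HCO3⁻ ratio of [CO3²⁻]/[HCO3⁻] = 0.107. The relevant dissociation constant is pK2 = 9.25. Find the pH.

From K2 = [H⁺][CO3²⁻]/[HCO3⁻]:  pH = pK2 + log₁₀([CO3²⁻]/[HCO3⁻])
log₁₀(0.107) = -0.971
pH = 9.25 + (-0.971) = 8.28

pH = 8.28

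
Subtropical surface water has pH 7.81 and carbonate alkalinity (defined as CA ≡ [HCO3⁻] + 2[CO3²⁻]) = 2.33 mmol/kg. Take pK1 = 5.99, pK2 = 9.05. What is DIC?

CA = [HCO3⁻] + 2[CO3²⁻] = (α₁ + 2α₂)·DIC
At pH 7.81: [H⁺]/K1 = 10^-1.82 = 0.015136, K2/[H⁺] = 10^-1.24 = 0.057544
α₁ = 1/(1 + 0.015136 + 0.057544) = 1/1.0727 = 0.9322; α₂ = α₁·K2/[H⁺] = 0.05365
α₁ + 2α₂ = 1.0395
DIC = CA / (α₁ + 2α₂) = 2.33 / 1.0395 = 2.24 mmol/kg

DIC = 2.24 mmol/kg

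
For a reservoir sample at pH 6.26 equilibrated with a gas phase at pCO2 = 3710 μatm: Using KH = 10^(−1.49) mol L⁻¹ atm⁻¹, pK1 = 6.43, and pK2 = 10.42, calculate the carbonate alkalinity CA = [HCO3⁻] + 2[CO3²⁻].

CA = 0.0812 mmol/L

[CO2*] = KH · pCO2 = 10^(−1.49) × 3710×10^-6 = 1.201×10^-4 mol/L
α₀ = 1/(1 + K1/[H⁺] + K1K2/[H⁺]²) = 1/(1 + 10^-0.17 + 10^-4.33) = 0.5966
DIC = [CO2*]/α₀ = 1.201×10^-4 / 0.5966 = 0.2012 mmol/L
CA = (α₁ + 2α₂)·DIC = (0.4034 + 2×2.791×10^-5) × 0.2012 = 0.0812 mmol/L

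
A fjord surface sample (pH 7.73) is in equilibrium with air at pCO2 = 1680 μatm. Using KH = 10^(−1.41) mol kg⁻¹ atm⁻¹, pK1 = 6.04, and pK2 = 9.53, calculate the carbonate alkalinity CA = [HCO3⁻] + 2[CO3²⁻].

CA = 3.30 mmol/kg

[CO2*] = KH · pCO2 = 10^(−1.41) × 1680×10^-6 = 6.536×10^-5 mol/kg
α₀ = 1/(1 + K1/[H⁺] + K1K2/[H⁺]²) = 1/(1 + 10^+1.69 + 10^-0.11) = 0.01970
DIC = [CO2*]/α₀ = 6.536×10^-5 / 0.01970 = 3.317 mmol/kg
CA = (α₁ + 2α₂)·DIC = (0.9650 + 2×0.01529) × 3.317 = 3.30 mmol/kg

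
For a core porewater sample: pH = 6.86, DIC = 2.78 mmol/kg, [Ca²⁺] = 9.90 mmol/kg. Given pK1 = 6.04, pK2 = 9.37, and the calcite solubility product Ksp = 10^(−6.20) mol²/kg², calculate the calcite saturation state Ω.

Ω = 0.117

α₂ = 1 / (1 + [H⁺]/K2 + [H⁺]²/(K1K2)) = 1 / (1 + 10^+2.51 + 10^+1.69)
   = 1 / (1 + 323.59 + 48.978) = 1/373.57 = 0.002677
[CO3²⁻] = α₂ × DIC = 0.002677 × 2.78 = 0.007442 mmol/kg = 7.442 μmol/kg
Ksp = 10^(−6.20) = 6.310×10^-7
Ω = [Ca²⁺][CO3²⁻]/Ksp = (9.90×10^-3)(7.442×10^-6) / 6.310×10^-7 = 0.117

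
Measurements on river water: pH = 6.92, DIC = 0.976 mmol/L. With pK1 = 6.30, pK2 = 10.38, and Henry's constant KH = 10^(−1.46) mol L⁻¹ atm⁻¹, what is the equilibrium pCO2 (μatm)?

pCO2 = 5440 μatm

α₀ = 1 / (1 + K1/[H⁺] + K1K2/[H⁺]²) = 1 / (1 + 10^+0.62 + 10^-2.84)
   = 1 / (1 + 4.1687 + 0.0014454) = 1/5.1701 = 0.1934
[CO2*] = α₀ × DIC = 0.1934 × 0.976 = 0.1888 mmol/L
pCO2 = [CO2*]/KH = 1.888×10^-4 / 3.467×10^-2 = 5440 μatm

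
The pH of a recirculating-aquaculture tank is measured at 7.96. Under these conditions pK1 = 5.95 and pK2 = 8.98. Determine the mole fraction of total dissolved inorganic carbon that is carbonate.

α₂ = 1 / (1 + [H⁺]/K2 + [H⁺]²/(K1K2)) = 1 / (1 + 10^+1.02 + 10^-0.99)
   = 1 / (1 + 10.471 + 0.10233) = 1/11.574 = 0.08640

α₂ = 0.0864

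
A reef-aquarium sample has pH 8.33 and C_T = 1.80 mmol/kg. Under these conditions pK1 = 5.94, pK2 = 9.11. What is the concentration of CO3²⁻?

α₂ = 1 / (1 + [H⁺]/K2 + [H⁺]²/(K1K2)) = 1 / (1 + 10^+0.78 + 10^-1.61)
   = 1 / (1 + 6.0256 + 0.024547) = 1/7.0501 = 0.1418
[CO3²⁻] = α₂ × DIC = 0.1418 × 1.80 = 0.255 mmol/kg

[CO3²⁻] = 0.255 mmol/kg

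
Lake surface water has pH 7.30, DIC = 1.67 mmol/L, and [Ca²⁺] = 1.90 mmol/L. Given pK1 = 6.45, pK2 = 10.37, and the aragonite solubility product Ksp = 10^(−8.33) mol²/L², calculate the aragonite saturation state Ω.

α₂ = 1 / (1 + [H⁺]/K2 + [H⁺]²/(K1K2)) = 1 / (1 + 10^+3.07 + 10^+2.22)
   = 1 / (1 + 1174.9 + 165.96) = 1/1341.9 = 0.0007452
[CO3²⁻] = α₂ × DIC = 0.0007452 × 1.67 = 0.001245 mmol/L = 1.245 μmol/L
Ksp = 10^(−8.33) = 4.677×10^-9
Ω = [Ca²⁺][CO3²⁻]/Ksp = (1.90×10^-3)(1.245×10^-6) / 4.677×10^-9 = 0.506

Ω = 0.506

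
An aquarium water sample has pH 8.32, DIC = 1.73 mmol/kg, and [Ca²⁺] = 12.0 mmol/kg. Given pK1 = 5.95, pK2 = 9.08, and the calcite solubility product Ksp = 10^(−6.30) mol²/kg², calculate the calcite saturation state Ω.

α₂ = 1 / (1 + [H⁺]/K2 + [H⁺]²/(K1K2)) = 1 / (1 + 10^+0.76 + 10^-1.61)
   = 1 / (1 + 5.7544 + 0.024547) = 1/6.7789 = 0.1475
[CO3²⁻] = α₂ × DIC = 0.1475 × 1.73 = 0.2552 mmol/kg
Ksp = 10^(−6.30) = 5.012×10^-7
Ω = [Ca²⁺][CO3²⁻]/Ksp = (12.0×10^-3)(2.552×10^-4) / 5.012×10^-7 = 6.11

Ω = 6.11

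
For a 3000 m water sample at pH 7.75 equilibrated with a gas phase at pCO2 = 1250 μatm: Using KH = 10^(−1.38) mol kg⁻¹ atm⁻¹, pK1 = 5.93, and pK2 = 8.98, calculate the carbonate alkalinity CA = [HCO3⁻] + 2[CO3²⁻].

CA = 3.85 mmol/kg

[CO2*] = KH · pCO2 = 10^(−1.38) × 1250×10^-6 = 5.211×10^-5 mol/kg
α₀ = 1/(1 + K1/[H⁺] + K1K2/[H⁺]²) = 1/(1 + 10^+1.82 + 10^+0.59) = 0.01409
DIC = [CO2*]/α₀ = 5.211×10^-5 / 0.01409 = 3.698 mmol/kg
CA = (α₁ + 2α₂)·DIC = (0.9311 + 2×0.05483) × 3.698 = 3.85 mmol/kg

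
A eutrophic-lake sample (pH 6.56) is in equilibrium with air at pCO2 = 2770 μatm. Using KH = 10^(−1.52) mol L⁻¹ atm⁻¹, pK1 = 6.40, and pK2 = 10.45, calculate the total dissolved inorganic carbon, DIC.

[CO2*] = KH · pCO2 = 10^(−1.52) × 2770×10^-6 = 8.365×10^-5 mol/L
α₀ = 1/(1 + K1/[H⁺] + K1K2/[H⁺]²) = 1/(1 + 10^+0.16 + 10^-3.73) = 0.4089
DIC = [CO2*]/α₀ = 8.365×10^-5 / 0.4089 = 0.205 mmol/L

DIC = 0.205 mmol/L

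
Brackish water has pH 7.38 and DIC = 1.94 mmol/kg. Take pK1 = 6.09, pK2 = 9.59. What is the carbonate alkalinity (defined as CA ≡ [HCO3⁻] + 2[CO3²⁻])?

CA = 1.86 mmol/kg

CA = [HCO3⁻] + 2[CO3²⁻] = (α₁ + 2α₂)·DIC
At pH 7.38: [H⁺]/K1 = 10^-1.29 = 0.051286, K2/[H⁺] = 10^-2.21 = 0.0061660
α₁ = 1/(1 + 0.051286 + 0.0061660) = 1/1.0575 = 0.9457; α₂ = α₁·K2/[H⁺] = 0.005831
α₁ + 2α₂ = 0.9573
CA = 0.9573 × 1.94 = 1.86 mmol/kg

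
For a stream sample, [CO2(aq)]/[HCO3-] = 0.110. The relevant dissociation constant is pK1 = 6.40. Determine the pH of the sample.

From K1 = [H⁺][HCO3-]/[CO2(aq)]:  pH = pK1 − log₁₀([CO2(aq)]/[HCO3-])
log₁₀(0.110) = -0.959
pH = 6.40 − (-0.959) = 7.36

pH = 7.36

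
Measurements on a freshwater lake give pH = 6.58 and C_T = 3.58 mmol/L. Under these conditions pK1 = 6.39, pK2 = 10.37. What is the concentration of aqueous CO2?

α₀ = 1 / (1 + K1/[H⁺] + K1K2/[H⁺]²) = 1 / (1 + 10^+0.19 + 10^-3.60)
   = 1 / (1 + 1.5488 + 0.00025119) = 1/2.5491 = 0.3923
[CO2*] = α₀ × DIC = 0.3923 × 3.58 = 1.40 mmol/L

[CO2*] = 1.40 mmol/L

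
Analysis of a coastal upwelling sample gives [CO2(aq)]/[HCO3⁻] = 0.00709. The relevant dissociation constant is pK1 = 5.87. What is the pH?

From K1 = [H⁺][HCO3⁻]/[CO2(aq)]:  pH = pK1 − log₁₀([CO2(aq)]/[HCO3⁻])
log₁₀(0.00709) = -2.149
pH = 5.87 − (-2.149) = 8.02

pH = 8.02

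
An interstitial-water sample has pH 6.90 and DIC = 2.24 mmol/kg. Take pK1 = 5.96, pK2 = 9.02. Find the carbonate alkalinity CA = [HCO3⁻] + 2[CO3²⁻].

CA = 2.03 mmol/kg

CA = [HCO3⁻] + 2[CO3²⁻] = (α₁ + 2α₂)·DIC
At pH 6.90: [H⁺]/K1 = 10^-0.94 = 0.11482, K2/[H⁺] = 10^-2.12 = 0.0075858
α₁ = 1/(1 + 0.11482 + 0.0075858) = 1/1.1224 = 0.8909; α₂ = α₁·K2/[H⁺] = 0.006759
α₁ + 2α₂ = 0.9045
CA = 0.9045 × 2.24 = 2.03 mmol/kg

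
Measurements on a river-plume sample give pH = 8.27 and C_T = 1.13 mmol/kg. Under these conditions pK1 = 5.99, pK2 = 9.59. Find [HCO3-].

α₁ = 1 / (1 + [H⁺]/K1 + K2/[H⁺]) = 1 / (1 + 10^-2.28 + 10^-1.32)
   = 1 / (1 + 0.0052481 + 0.047863) = 1/1.0531 = 0.9496
[HCO3⁻] = α₁ × DIC = 0.9496 × 1.13 = 1.07 mmol/kg

[HCO3⁻] = 1.07 mmol/kg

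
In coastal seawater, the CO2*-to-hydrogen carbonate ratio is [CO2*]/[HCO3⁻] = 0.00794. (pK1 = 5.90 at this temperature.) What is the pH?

pH = 8.00

From K1 = [H⁺][HCO3⁻]/[CO2*]:  pH = pK1 − log₁₀([CO2*]/[HCO3⁻])
log₁₀(0.00794) = -2.100
pH = 5.90 − (-2.100) = 8.00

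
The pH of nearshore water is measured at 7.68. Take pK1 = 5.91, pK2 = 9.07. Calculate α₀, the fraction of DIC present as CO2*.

α₀ = 1 / (1 + K1/[H⁺] + K1K2/[H⁺]²) = 1 / (1 + 10^+1.77 + 10^+0.38)
   = 1 / (1 + 58.884 + 2.3988) = 1/62.283 = 0.01606

α₀ = 0.0161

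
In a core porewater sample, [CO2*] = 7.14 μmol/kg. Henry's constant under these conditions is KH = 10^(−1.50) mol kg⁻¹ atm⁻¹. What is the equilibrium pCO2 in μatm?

KH = 10^(−1.50) = 3.162×10^-2 mol kg⁻¹ atm⁻¹
pCO2 = [CO2*]/KH = 7.14×10^-6 / 3.162×10^-2 = 2.26×10^-4 atm = 226 μatm

pCO2 = 226 μatm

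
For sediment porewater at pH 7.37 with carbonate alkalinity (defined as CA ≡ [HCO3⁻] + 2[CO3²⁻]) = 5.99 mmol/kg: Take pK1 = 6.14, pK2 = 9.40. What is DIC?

CA = [HCO3⁻] + 2[CO3²⁻] = (α₁ + 2α₂)·DIC
At pH 7.37: [H⁺]/K1 = 10^-1.23 = 0.058884, K2/[H⁺] = 10^-2.03 = 0.0093325
α₁ = 1/(1 + 0.058884 + 0.0093325) = 1/1.0682 = 0.9361; α₂ = α₁·K2/[H⁺] = 0.008737
α₁ + 2α₂ = 0.9536
DIC = CA / (α₁ + 2α₂) = 5.99 / 0.9536 = 6.28 mmol/kg

DIC = 6.28 mmol/kg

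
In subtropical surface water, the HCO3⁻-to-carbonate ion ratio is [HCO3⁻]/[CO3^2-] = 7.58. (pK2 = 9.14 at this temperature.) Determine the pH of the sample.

pH = 8.26

From K2 = [H⁺][CO3^2-]/[HCO3⁻]:  pH = pK2 − log₁₀([HCO3⁻]/[CO3^2-])
log₁₀(7.58) = +0.880
pH = 9.14 − (+0.880) = 8.26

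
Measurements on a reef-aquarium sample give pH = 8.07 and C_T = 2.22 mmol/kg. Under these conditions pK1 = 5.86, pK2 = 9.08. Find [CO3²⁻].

[CO3²⁻] = 0.197 mmol/kg

α₂ = 1 / (1 + [H⁺]/K2 + [H⁺]²/(K1K2)) = 1 / (1 + 10^+1.01 + 10^-1.20)
   = 1 / (1 + 10.233 + 0.063096) = 1/11.296 = 0.08853
[CO3²⁻] = α₂ × DIC = 0.08853 × 2.22 = 0.197 mmol/kg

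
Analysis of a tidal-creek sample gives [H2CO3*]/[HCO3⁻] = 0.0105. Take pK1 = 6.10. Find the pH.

pH = 8.08

From K1 = [H⁺][HCO3⁻]/[H2CO3*]:  pH = pK1 − log₁₀([H2CO3*]/[HCO3⁻])
log₁₀(0.0105) = -1.979
pH = 6.10 − (-1.979) = 8.08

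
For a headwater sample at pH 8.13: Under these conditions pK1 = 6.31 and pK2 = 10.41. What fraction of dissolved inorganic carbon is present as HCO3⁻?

α₁ = 0.980

α₁ = 1 / (1 + [H⁺]/K1 + K2/[H⁺]) = 1 / (1 + 10^-1.82 + 10^-2.28)
   = 1 / (1 + 0.015136 + 0.0052481) = 1/1.0204 = 0.9800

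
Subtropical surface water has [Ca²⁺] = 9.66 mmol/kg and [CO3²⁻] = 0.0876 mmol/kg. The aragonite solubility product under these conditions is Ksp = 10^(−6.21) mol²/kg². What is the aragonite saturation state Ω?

Ksp = 10^(−6.21) = 6.166×10^-7
Ω = [Ca²⁺][CO3²⁻]/Ksp = (9.66×10^-3)(0.0876×10^-3) / 6.166×10^-7 = 1.37

Ω = 1.37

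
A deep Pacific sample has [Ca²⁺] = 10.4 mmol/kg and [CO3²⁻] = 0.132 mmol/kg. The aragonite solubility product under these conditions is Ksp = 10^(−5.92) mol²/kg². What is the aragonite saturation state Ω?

Ksp = 10^(−5.92) = 1.202×10^-6
Ω = [Ca²⁺][CO3²⁻]/Ksp = (10.4×10^-3)(0.132×10^-3) / 1.202×10^-6 = 1.14

Ω = 1.14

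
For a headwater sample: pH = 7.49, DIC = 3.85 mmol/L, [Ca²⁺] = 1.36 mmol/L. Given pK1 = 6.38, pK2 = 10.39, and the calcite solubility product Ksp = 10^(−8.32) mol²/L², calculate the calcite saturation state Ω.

α₂ = 1 / (1 + [H⁺]/K2 + [H⁺]²/(K1K2)) = 1 / (1 + 10^+2.90 + 10^+1.79)
   = 1 / (1 + 794.33 + 61.660) = 1/856.99 = 0.001167
[CO3²⁻] = α₂ × DIC = 0.001167 × 3.85 = 0.004492 mmol/L = 4.492 μmol/L
Ksp = 10^(−8.32) = 4.786×10^-9
Ω = [Ca²⁺][CO3²⁻]/Ksp = (1.36×10^-3)(4.492×10^-6) / 4.786×10^-9 = 1.28

Ω = 1.28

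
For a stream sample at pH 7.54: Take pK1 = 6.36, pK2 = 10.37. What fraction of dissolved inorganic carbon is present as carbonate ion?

α₂ = 1 / (1 + [H⁺]/K2 + [H⁺]²/(K1K2)) = 1 / (1 + 10^+2.83 + 10^+1.65)
   = 1 / (1 + 676.08 + 44.668) = 1/721.75 = 0.001386

α₂ = 0.00139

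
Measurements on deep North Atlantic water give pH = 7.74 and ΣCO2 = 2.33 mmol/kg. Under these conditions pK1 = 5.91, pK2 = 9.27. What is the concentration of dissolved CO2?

[CO2*] = 0.0330 mmol/kg

α₀ = 1 / (1 + K1/[H⁺] + K1K2/[H⁺]²) = 1 / (1 + 10^+1.83 + 10^+0.30)
   = 1 / (1 + 67.608 + 1.9953) = 1/70.604 = 0.01416
[CO2*] = α₀ × DIC = 0.01416 × 2.33 = 0.0330 mmol/kg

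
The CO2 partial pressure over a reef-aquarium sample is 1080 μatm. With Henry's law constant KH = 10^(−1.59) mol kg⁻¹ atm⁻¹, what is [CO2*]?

KH = 10^(−1.59) = 2.570×10^-2 mol kg⁻¹ atm⁻¹
[CO2*] = KH · pCO2 = 2.570×10^-2 × 1080×10^-6 atm = 2.78×10^-5 mol/kg

[CO2*] = 27.8 μmol/kg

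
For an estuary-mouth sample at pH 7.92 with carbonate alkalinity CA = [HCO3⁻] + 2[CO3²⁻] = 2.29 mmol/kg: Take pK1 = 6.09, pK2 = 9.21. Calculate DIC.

CA = [HCO3⁻] + 2[CO3²⁻] = (α₁ + 2α₂)·DIC
At pH 7.92: [H⁺]/K1 = 10^-1.83 = 0.014791, K2/[H⁺] = 10^-1.29 = 0.051286
α₁ = 1/(1 + 0.014791 + 0.051286) = 1/1.0661 = 0.9380; α₂ = α₁·K2/[H⁺] = 0.04811
α₁ + 2α₂ = 1.0342
DIC = CA / (α₁ + 2α₂) = 2.29 / 1.0342 = 2.21 mmol/kg

DIC = 2.21 mmol/kg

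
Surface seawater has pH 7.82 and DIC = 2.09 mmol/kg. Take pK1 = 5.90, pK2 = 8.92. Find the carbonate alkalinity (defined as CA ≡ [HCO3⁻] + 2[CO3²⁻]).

CA = 2.22 mmol/kg

CA = [HCO3⁻] + 2[CO3²⁻] = (α₁ + 2α₂)·DIC
At pH 7.82: [H⁺]/K1 = 10^-1.92 = 0.012023, K2/[H⁺] = 10^-1.10 = 0.079433
α₁ = 1/(1 + 0.012023 + 0.079433) = 1/1.0915 = 0.9162; α₂ = α₁·K2/[H⁺] = 0.07278
α₁ + 2α₂ = 1.0618
CA = 1.0618 × 2.09 = 2.22 mmol/kg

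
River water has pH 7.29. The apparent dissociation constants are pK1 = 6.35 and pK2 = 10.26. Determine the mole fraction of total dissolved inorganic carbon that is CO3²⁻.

α₂ = 1 / (1 + [H⁺]/K2 + [H⁺]²/(K1K2)) = 1 / (1 + 10^+2.97 + 10^+2.03)
   = 1 / (1 + 933.25 + 107.15) = 1/1041.4 = 0.0009602

α₂ = 0.000960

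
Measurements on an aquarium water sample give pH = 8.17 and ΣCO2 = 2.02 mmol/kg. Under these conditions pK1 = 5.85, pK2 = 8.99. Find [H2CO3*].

α₀ = 1 / (1 + K1/[H⁺] + K1K2/[H⁺]²) = 1 / (1 + 10^+2.32 + 10^+1.50)
   = 1 / (1 + 208.93 + 31.623) = 1/241.55 = 0.004140
[CO2*] = α₀ × DIC = 0.004140 × 2.02 = 0.00836 mmol/kg = 8.36 μmol/kg

[CO2*] = 8.36 μmol/kg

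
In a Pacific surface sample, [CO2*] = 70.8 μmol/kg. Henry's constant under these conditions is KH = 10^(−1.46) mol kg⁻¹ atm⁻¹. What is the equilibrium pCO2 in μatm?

pCO2 = 2040 μatm

KH = 10^(−1.46) = 3.467×10^-2 mol kg⁻¹ atm⁻¹
pCO2 = [CO2*]/KH = 70.8×10^-6 / 3.467×10^-2 = 2.04×10^-3 atm = 2040 μatm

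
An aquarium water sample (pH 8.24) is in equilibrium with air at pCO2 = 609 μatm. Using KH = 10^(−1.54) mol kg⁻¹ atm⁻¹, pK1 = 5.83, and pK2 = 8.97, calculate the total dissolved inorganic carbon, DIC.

DIC = 5.37 mmol/kg

[CO2*] = KH · pCO2 = 10^(−1.54) × 609×10^-6 = 1.756×10^-5 mol/kg
α₀ = 1/(1 + K1/[H⁺] + K1K2/[H⁺]²) = 1/(1 + 10^+2.41 + 10^+1.68) = 0.003269
DIC = [CO2*]/α₀ = 1.756×10^-5 / 0.003269 = 5.37 mmol/kg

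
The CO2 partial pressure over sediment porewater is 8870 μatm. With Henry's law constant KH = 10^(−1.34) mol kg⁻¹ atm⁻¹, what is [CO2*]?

[CO2*] = 405 μmol/kg

KH = 10^(−1.34) = 4.571×10^-2 mol kg⁻¹ atm⁻¹
[CO2*] = KH · pCO2 = 4.571×10^-2 × 8870×10^-6 atm = 4.05×10^-4 mol/kg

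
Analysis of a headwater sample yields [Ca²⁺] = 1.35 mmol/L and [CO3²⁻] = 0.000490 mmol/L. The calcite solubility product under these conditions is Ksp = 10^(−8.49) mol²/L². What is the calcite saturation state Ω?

Ω = 0.204

Ksp = 10^(−8.49) = 3.236×10^-9
Ω = [Ca²⁺][CO3²⁻]/Ksp = (1.35×10^-3)(0.000490×10^-3) / 3.236×10^-9 = 0.204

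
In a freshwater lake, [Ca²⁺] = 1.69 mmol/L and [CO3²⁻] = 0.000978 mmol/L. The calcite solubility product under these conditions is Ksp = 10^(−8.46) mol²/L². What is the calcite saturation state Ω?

Ksp = 10^(−8.46) = 3.467×10^-9
Ω = [Ca²⁺][CO3²⁻]/Ksp = (1.69×10^-3)(0.000978×10^-3) / 3.467×10^-9 = 0.477

Ω = 0.477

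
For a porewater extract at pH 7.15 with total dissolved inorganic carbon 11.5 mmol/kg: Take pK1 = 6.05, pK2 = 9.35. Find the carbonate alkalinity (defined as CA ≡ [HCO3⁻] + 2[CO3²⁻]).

CA = [HCO3⁻] + 2[CO3²⁻] = (α₁ + 2α₂)·DIC
At pH 7.15: [H⁺]/K1 = 10^-1.10 = 0.079433, K2/[H⁺] = 10^-2.20 = 0.0063096
α₁ = 1/(1 + 0.079433 + 0.0063096) = 1/1.0857 = 0.9210; α₂ = α₁·K2/[H⁺] = 0.005811
α₁ + 2α₂ = 0.9327
CA = 0.9327 × 11.5 = 10.7 mmol/kg

CA = 10.7 mmol/kg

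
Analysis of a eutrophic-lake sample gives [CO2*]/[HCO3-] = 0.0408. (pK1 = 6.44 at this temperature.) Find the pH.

pH = 7.83

From K1 = [H⁺][HCO3-]/[CO2*]:  pH = pK1 − log₁₀([CO2*]/[HCO3-])
log₁₀(0.0408) = -1.389
pH = 6.44 − (-1.389) = 7.83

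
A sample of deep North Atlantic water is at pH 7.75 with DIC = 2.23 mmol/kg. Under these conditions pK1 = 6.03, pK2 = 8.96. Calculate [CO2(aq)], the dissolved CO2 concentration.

[CO2*] = 0.0393 mmol/kg

α₀ = 1 / (1 + K1/[H⁺] + K1K2/[H⁺]²) = 1 / (1 + 10^+1.72 + 10^+0.51)
   = 1 / (1 + 52.481 + 3.2359) = 1/56.717 = 0.01763
[CO2*] = α₀ × DIC = 0.01763 × 2.23 = 0.0393 mmol/kg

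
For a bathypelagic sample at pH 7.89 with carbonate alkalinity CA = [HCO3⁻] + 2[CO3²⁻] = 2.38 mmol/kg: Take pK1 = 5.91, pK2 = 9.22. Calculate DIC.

CA = [HCO3⁻] + 2[CO3²⁻] = (α₁ + 2α₂)·DIC
At pH 7.89: [H⁺]/K1 = 10^-1.98 = 0.010471, K2/[H⁺] = 10^-1.33 = 0.046774
α₁ = 1/(1 + 0.010471 + 0.046774) = 1/1.0572 = 0.9459; α₂ = α₁·K2/[H⁺] = 0.04424
α₁ + 2α₂ = 1.0343
DIC = CA / (α₁ + 2α₂) = 2.38 / 1.0343 = 2.30 mmol/kg

DIC = 2.30 mmol/kg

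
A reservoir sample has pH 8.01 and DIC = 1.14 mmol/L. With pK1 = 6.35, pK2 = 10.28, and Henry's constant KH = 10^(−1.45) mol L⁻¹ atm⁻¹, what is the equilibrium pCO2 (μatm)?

α₀ = 1 / (1 + K1/[H⁺] + K1K2/[H⁺]²) = 1 / (1 + 10^+1.66 + 10^-0.61)
   = 1 / (1 + 45.709 + 0.24547) = 1/46.954 = 0.02130
[CO2*] = α₀ × DIC = 0.02130 × 1.14 = 0.02428 mmol/L
pCO2 = [CO2*]/KH = 2.428×10^-5 / 3.548×10^-2 = 684 μatm

pCO2 = 684 μatm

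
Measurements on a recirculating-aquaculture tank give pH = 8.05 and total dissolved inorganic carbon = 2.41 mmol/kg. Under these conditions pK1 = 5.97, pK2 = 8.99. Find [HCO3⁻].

α₁ = 1 / (1 + [H⁺]/K1 + K2/[H⁺]) = 1 / (1 + 10^-2.08 + 10^-0.94)
   = 1 / (1 + 0.0083176 + 0.11482) = 1/1.1231 = 0.8904
[HCO3⁻] = α₁ × DIC = 0.8904 × 2.41 = 2.15 mmol/kg

[HCO3⁻] = 2.15 mmol/kg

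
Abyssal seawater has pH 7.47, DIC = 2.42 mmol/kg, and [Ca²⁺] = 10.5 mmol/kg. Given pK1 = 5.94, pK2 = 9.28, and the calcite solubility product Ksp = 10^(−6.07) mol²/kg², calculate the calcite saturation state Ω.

α₂ = 1 / (1 + [H⁺]/K2 + [H⁺]²/(K1K2)) = 1 / (1 + 10^+1.81 + 10^+0.28)
   = 1 / (1 + 64.565 + 1.9055) = 1/67.471 = 0.01482
[CO3²⁻] = α₂ × DIC = 0.01482 × 2.42 = 0.03587 mmol/kg
Ksp = 10^(−6.07) = 8.511×10^-7
Ω = [Ca²⁺][CO3²⁻]/Ksp = (10.5×10^-3)(3.587×10^-5) / 8.511×10^-7 = 0.442

Ω = 0.442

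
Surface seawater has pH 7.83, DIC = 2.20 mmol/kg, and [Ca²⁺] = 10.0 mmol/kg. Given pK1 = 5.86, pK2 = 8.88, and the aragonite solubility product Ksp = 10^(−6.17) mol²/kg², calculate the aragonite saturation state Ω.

α₂ = 1 / (1 + [H⁺]/K2 + [H⁺]²/(K1K2)) = 1 / (1 + 10^+1.05 + 10^-0.92)
   = 1 / (1 + 11.220 + 0.12023) = 1/12.340 = 0.08103
[CO3²⁻] = α₂ × DIC = 0.08103 × 2.20 = 0.1783 mmol/kg
Ksp = 10^(−6.17) = 6.761×10^-7
Ω = [Ca²⁺][CO3²⁻]/Ksp = (10.0×10^-3)(1.783×10^-4) / 6.761×10^-7 = 2.64

Ω = 2.64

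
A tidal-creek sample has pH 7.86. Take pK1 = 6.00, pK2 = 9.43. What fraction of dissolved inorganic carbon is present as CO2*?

α₀ = 1 / (1 + K1/[H⁺] + K1K2/[H⁺]²) = 1 / (1 + 10^+1.86 + 10^+0.29)
   = 1 / (1 + 72.444 + 1.9498) = 1/75.393 = 0.01326

α₀ = 0.0133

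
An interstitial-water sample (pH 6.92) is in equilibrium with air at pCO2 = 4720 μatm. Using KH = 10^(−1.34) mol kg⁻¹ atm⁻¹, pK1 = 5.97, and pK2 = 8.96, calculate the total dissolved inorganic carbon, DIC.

[CO2*] = KH · pCO2 = 10^(−1.34) × 4720×10^-6 = 2.157×10^-4 mol/kg
α₀ = 1/(1 + K1/[H⁺] + K1K2/[H⁺]²) = 1/(1 + 10^+0.95 + 10^-1.09) = 0.1001
DIC = [CO2*]/α₀ = 2.157×10^-4 / 0.1001 = 2.16 mmol/kg

DIC = 2.16 mmol/kg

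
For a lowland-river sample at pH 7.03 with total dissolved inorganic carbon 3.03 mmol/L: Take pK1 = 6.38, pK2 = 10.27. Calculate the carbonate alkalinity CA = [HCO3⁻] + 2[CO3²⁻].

CA = [HCO3⁻] + 2[CO3²⁻] = (α₁ + 2α₂)·DIC
At pH 7.03: [H⁺]/K1 = 10^-0.65 = 0.22387, K2/[H⁺] = 10^-3.24 = 0.00057544
α₁ = 1/(1 + 0.22387 + 0.00057544) = 1/1.2244 = 0.8167; α₂ = α₁·K2/[H⁺] = 0.0004700
α₁ + 2α₂ = 0.8176
CA = 0.8176 × 3.03 = 2.48 mmol/L

CA = 2.48 mmol/L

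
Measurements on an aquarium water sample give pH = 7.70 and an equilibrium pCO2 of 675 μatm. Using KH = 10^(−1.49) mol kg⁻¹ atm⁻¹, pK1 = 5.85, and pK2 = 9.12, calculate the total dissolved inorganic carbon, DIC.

[CO2*] = KH · pCO2 = 10^(−1.49) × 675×10^-6 = 2.184×10^-5 mol/kg
α₀ = 1/(1 + K1/[H⁺] + K1K2/[H⁺]²) = 1/(1 + 10^+1.85 + 10^+0.43) = 0.01343
DIC = [CO2*]/α₀ = 2.184×10^-5 / 0.01343 = 1.63 mmol/kg

DIC = 1.63 mmol/kg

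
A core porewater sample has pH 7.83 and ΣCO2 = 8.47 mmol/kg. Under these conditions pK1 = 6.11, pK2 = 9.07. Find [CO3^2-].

α₂ = 1 / (1 + [H⁺]/K2 + [H⁺]²/(K1K2)) = 1 / (1 + 10^+1.24 + 10^-0.48)
   = 1 / (1 + 17.378 + 0.33113) = 1/18.709 = 0.05345
[CO3²⁻] = α₂ × DIC = 0.05345 × 8.47 = 0.453 mmol/kg

[CO3²⁻] = 0.453 mmol/kg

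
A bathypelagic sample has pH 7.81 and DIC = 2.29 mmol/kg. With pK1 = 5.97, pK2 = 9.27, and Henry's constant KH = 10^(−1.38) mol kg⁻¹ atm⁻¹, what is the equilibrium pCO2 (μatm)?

α₀ = 1 / (1 + K1/[H⁺] + K1K2/[H⁺]²) = 1 / (1 + 10^+1.84 + 10^+0.38)
   = 1 / (1 + 69.183 + 2.3988) = 1/72.582 = 0.01378
[CO2*] = α₀ × DIC = 0.01378 × 2.29 = 0.03155 mmol/kg
pCO2 = [CO2*]/KH = 3.155×10^-5 / 4.169×10^-2 = 757 μatm

pCO2 = 757 μatm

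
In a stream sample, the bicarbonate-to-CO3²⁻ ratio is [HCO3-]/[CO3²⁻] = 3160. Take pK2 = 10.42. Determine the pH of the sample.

From K2 = [H⁺][CO3²⁻]/[HCO3-]:  pH = pK2 − log₁₀([HCO3-]/[CO3²⁻])
log₁₀(3160) = +3.500
pH = 10.42 − (+3.500) = 6.92

pH = 6.92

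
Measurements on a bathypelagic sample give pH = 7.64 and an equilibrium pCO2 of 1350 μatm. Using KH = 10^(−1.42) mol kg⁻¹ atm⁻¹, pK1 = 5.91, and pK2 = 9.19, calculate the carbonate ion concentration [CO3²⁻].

[CO3²⁻] = 0.0777 mmol/kg

[CO2*] = KH · pCO2 = 10^(−1.42) × 1350×10^-6 = 5.133×10^-5 mol/kg
α₀ = 1/(1 + K1/[H⁺] + K1K2/[H⁺]²) = 1/(1 + 10^+1.73 + 10^+0.18) = 0.01779
DIC = [CO2*]/α₀ = 5.133×10^-5 / 0.01779 = 2.885 mmol/kg
[CO3²⁻] = α₂·DIC; α₂ = 0.02692, so [CO3²⁻] = 0.02692 × 2.885 = 0.0777 mmol/kg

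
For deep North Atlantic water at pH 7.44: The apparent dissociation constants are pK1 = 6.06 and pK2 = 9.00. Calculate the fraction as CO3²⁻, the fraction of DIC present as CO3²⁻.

α₂ = 1 / (1 + [H⁺]/K2 + [H⁺]²/(K1K2)) = 1 / (1 + 10^+1.56 + 10^+0.18)
   = 1 / (1 + 36.308 + 1.5136) = 1/38.821 = 0.02576

α₂ = 0.0258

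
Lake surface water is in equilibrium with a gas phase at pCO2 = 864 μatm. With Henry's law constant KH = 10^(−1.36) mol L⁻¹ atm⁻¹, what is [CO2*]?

[CO2*] = 37.7 μmol/L

KH = 10^(−1.36) = 4.365×10^-2 mol L⁻¹ atm⁻¹
[CO2*] = KH · pCO2 = 4.365×10^-2 × 864×10^-6 atm = 3.77×10^-5 mol/L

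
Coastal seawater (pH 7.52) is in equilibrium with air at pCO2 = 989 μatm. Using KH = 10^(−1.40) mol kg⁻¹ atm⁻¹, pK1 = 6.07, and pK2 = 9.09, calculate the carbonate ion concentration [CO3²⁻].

[CO2*] = KH · pCO2 = 10^(−1.40) × 989×10^-6 = 3.937×10^-5 mol/kg
α₀ = 1/(1 + K1/[H⁺] + K1K2/[H⁺]²) = 1/(1 + 10^+1.45 + 10^-0.12) = 0.03340
DIC = [CO2*]/α₀ = 3.937×10^-5 / 0.03340 = 1.179 mmol/kg
[CO3²⁻] = α₂·DIC; α₂ = 0.02533, so [CO3²⁻] = 0.02533 × 1.179 = 0.0299 mmol/kg

[CO3²⁻] = 0.0299 mmol/kg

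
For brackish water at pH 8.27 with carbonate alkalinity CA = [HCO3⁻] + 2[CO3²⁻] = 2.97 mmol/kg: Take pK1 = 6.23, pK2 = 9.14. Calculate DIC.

DIC = 2.68 mmol/kg

CA = [HCO3⁻] + 2[CO3²⁻] = (α₁ + 2α₂)·DIC
At pH 8.27: [H⁺]/K1 = 10^-2.04 = 0.0091201, K2/[H⁺] = 10^-0.87 = 0.13490
α₁ = 1/(1 + 0.0091201 + 0.13490) = 1/1.1440 = 0.8741; α₂ = α₁·K2/[H⁺] = 0.1179
α₁ + 2α₂ = 1.1099
DIC = CA / (α₁ + 2α₂) = 2.97 / 1.1099 = 2.68 mmol/kg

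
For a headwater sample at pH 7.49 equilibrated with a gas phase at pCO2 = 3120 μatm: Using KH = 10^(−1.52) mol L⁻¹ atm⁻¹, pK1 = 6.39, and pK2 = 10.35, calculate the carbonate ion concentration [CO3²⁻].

[CO2*] = KH · pCO2 = 10^(−1.52) × 3120×10^-6 = 9.422×10^-5 mol/L
α₀ = 1/(1 + K1/[H⁺] + K1K2/[H⁺]²) = 1/(1 + 10^+1.10 + 10^-1.76) = 0.07349
DIC = [CO2*]/α₀ = 9.422×10^-5 / 0.07349 = 1.282 mmol/L
[CO3²⁻] = α₂·DIC; α₂ = 0.001277, so [CO3²⁻] = 0.001277 × 1.282 = 0.00164 mmol/L = 1.64 μmol/L

[CO3²⁻] = 1.64 μmol/L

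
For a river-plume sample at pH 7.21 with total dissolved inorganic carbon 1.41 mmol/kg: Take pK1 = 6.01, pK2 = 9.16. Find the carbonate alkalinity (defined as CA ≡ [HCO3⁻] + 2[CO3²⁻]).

CA = 1.34 mmol/kg

CA = [HCO3⁻] + 2[CO3²⁻] = (α₁ + 2α₂)·DIC
At pH 7.21: [H⁺]/K1 = 10^-1.20 = 0.063096, K2/[H⁺] = 10^-1.95 = 0.011220
α₁ = 1/(1 + 0.063096 + 0.011220) = 1/1.0743 = 0.9308; α₂ = α₁·K2/[H⁺] = 0.01044
α₁ + 2α₂ = 0.9517
CA = 0.9517 × 1.41 = 1.34 mmol/kg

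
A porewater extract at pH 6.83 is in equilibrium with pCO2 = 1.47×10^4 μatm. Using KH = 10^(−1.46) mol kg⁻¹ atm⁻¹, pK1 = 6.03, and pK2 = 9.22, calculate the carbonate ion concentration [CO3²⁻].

[CO3²⁻] = 13.1 μmol/kg

[CO2*] = KH · pCO2 = 10^(−1.46) × 1.47×10^4×10^-6 = 5.097×10^-4 mol/kg
α₀ = 1/(1 + K1/[H⁺] + K1K2/[H⁺]²) = 1/(1 + 10^+0.80 + 10^-1.59) = 0.1363
DIC = [CO2*]/α₀ = 5.097×10^-4 / 0.1363 = 3.739 mmol/kg
[CO3²⁻] = α₂·DIC; α₂ = 0.003504, so [CO3²⁻] = 0.003504 × 3.739 = 0.0131 mmol/kg = 13.1 μmol/kg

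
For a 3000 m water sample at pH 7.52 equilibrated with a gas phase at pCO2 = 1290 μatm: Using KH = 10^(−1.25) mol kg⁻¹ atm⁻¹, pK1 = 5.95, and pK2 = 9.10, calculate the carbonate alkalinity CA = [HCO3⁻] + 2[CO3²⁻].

CA = 2.84 mmol/kg

[CO2*] = KH · pCO2 = 10^(−1.25) × 1290×10^-6 = 7.254×10^-5 mol/kg
α₀ = 1/(1 + K1/[H⁺] + K1K2/[H⁺]²) = 1/(1 + 10^+1.57 + 10^-0.01) = 0.02556
DIC = [CO2*]/α₀ = 7.254×10^-5 / 0.02556 = 2.839 mmol/kg
CA = (α₁ + 2α₂)·DIC = (0.9495 + 2×0.02497) × 2.839 = 2.84 mmol/kg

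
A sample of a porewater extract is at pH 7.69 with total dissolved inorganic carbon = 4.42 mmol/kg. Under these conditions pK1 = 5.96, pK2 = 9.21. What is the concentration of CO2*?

α₀ = 1 / (1 + K1/[H⁺] + K1K2/[H⁺]²) = 1 / (1 + 10^+1.73 + 10^+0.21)
   = 1 / (1 + 53.703 + 1.6218) = 1/56.325 = 0.01775
[CO2*] = α₀ × DIC = 0.01775 × 4.42 = 0.0785 mmol/kg

[CO2*] = 0.0785 mmol/kg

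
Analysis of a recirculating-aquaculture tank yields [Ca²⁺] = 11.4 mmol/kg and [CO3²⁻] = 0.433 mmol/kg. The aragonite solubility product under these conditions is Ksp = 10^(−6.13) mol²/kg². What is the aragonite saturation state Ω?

Ω = 6.66

Ksp = 10^(−6.13) = 7.413×10^-7
Ω = [Ca²⁺][CO3²⁻]/Ksp = (11.4×10^-3)(0.433×10^-3) / 7.413×10^-7 = 6.66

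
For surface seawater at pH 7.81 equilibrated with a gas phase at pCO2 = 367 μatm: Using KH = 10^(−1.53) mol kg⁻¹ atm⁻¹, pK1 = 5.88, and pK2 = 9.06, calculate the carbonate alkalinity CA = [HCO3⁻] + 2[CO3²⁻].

CA = 1.03 mmol/kg

[CO2*] = KH · pCO2 = 10^(−1.53) × 367×10^-6 = 1.083×10^-5 mol/kg
α₀ = 1/(1 + K1/[H⁺] + K1K2/[H⁺]²) = 1/(1 + 10^+1.93 + 10^+0.68) = 0.01100
DIC = [CO2*]/α₀ = 1.083×10^-5 / 0.01100 = 0.9845 mmol/kg
CA = (α₁ + 2α₂)·DIC = (0.9363 + 2×0.05265) × 0.9845 = 1.03 mmol/kg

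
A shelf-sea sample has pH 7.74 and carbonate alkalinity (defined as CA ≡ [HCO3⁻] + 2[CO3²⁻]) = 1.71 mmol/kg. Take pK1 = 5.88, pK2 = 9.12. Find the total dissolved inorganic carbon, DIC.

CA = [HCO3⁻] + 2[CO3²⁻] = (α₁ + 2α₂)·DIC
At pH 7.74: [H⁺]/K1 = 10^-1.86 = 0.013804, K2/[H⁺] = 10^-1.38 = 0.041687
α₁ = 1/(1 + 0.013804 + 0.041687) = 1/1.0555 = 0.9474; α₂ = α₁·K2/[H⁺] = 0.03950
α₁ + 2α₂ = 1.0264
DIC = CA / (α₁ + 2α₂) = 1.71 / 1.0264 = 1.67 mmol/kg

DIC = 1.67 mmol/kg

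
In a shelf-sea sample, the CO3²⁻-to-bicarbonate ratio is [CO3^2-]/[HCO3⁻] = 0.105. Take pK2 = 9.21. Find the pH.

From K2 = [H⁺][CO3^2-]/[HCO3⁻]:  pH = pK2 + log₁₀([CO3^2-]/[HCO3⁻])
log₁₀(0.105) = -0.979
pH = 9.21 + (-0.979) = 8.23

pH = 8.23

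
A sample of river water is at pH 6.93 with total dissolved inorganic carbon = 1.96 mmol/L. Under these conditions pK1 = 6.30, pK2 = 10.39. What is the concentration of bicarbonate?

α₁ = 1 / (1 + [H⁺]/K1 + K2/[H⁺]) = 1 / (1 + 10^-0.63 + 10^-3.46)
   = 1 / (1 + 0.23442 + 0.00034674) = 1/1.2348 = 0.8099
[HCO3⁻] = α₁ × DIC = 0.8099 × 1.96 = 1.59 mmol/L

[HCO3⁻] = 1.59 mmol/L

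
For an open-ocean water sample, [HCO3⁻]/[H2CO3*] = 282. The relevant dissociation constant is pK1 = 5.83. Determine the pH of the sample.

pH = 8.28

From K1 = [H⁺][HCO3⁻]/[H2CO3*]:  pH = pK1 + log₁₀([HCO3⁻]/[H2CO3*])
log₁₀(282) = +2.450
pH = 5.83 + (+2.450) = 8.28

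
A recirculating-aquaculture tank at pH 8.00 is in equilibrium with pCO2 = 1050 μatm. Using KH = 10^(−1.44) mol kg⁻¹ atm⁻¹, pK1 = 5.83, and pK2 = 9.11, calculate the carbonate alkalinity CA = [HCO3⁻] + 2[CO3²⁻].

[CO2*] = KH · pCO2 = 10^(−1.44) × 1050×10^-6 = 3.812×10^-5 mol/kg
α₀ = 1/(1 + K1/[H⁺] + K1K2/[H⁺]²) = 1/(1 + 10^+2.17 + 10^+1.06) = 0.006235
DIC = [CO2*]/α₀ = 3.812×10^-5 / 0.006235 = 6.115 mmol/kg
CA = (α₁ + 2α₂)·DIC = (0.9222 + 2×0.07158) × 6.115 = 6.51 mmol/kg

CA = 6.51 mmol/kg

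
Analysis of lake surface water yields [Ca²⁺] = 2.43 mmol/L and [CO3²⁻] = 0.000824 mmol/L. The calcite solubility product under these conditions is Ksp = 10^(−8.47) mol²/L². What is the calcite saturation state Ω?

Ω = 0.591

Ksp = 10^(−8.47) = 3.388×10^-9
Ω = [Ca²⁺][CO3²⁻]/Ksp = (2.43×10^-3)(0.000824×10^-3) / 3.388×10^-9 = 0.591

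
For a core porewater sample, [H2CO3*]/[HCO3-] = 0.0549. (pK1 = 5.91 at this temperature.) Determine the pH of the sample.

From K1 = [H⁺][HCO3-]/[H2CO3*]:  pH = pK1 − log₁₀([H2CO3*]/[HCO3-])
log₁₀(0.0549) = -1.260
pH = 5.91 − (-1.260) = 7.17

pH = 7.17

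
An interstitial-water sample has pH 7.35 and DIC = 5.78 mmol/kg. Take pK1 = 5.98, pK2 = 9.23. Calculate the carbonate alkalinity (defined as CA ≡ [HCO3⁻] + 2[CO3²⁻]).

CA = [HCO3⁻] + 2[CO3²⁻] = (α₁ + 2α₂)·DIC
At pH 7.35: [H⁺]/K1 = 10^-1.37 = 0.042658, K2/[H⁺] = 10^-1.88 = 0.013183
α₁ = 1/(1 + 0.042658 + 0.013183) = 1/1.0558 = 0.9471; α₂ = α₁·K2/[H⁺] = 0.01249
α₁ + 2α₂ = 0.9721
CA = 0.9721 × 5.78 = 5.62 mmol/kg

CA = 5.62 mmol/kg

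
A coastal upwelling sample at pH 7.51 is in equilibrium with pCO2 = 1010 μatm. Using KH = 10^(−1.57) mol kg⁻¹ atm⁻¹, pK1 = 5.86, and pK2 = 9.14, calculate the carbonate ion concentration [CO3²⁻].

[CO3²⁻] = 0.0285 mmol/kg

[CO2*] = KH · pCO2 = 10^(−1.57) × 1010×10^-6 = 2.718×10^-5 mol/kg
α₀ = 1/(1 + K1/[H⁺] + K1K2/[H⁺]²) = 1/(1 + 10^+1.65 + 10^+0.02) = 0.02141
DIC = [CO2*]/α₀ = 2.718×10^-5 / 0.02141 = 1.270 mmol/kg
[CO3²⁻] = α₂·DIC; α₂ = 0.02242, so [CO3²⁻] = 0.02242 × 1.270 = 0.0285 mmol/kg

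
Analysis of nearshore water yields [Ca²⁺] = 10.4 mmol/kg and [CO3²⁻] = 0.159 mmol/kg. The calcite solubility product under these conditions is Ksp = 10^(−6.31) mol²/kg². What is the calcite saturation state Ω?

Ksp = 10^(−6.31) = 4.898×10^-7
Ω = [Ca²⁺][CO3²⁻]/Ksp = (10.4×10^-3)(0.159×10^-3) / 4.898×10^-7 = 3.38

Ω = 3.38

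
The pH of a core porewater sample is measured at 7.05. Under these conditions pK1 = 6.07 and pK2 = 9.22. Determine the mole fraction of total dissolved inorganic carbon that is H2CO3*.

α₀ = 0.0942

α₀ = 1 / (1 + K1/[H⁺] + K1K2/[H⁺]²) = 1 / (1 + 10^+0.98 + 10^-1.19)
   = 1 / (1 + 9.5499 + 0.064565) = 1/10.614 = 0.09421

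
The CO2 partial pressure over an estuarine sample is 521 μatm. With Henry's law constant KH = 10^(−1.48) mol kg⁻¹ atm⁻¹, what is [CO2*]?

[CO2*] = 17.3 μmol/kg

KH = 10^(−1.48) = 3.311×10^-2 mol kg⁻¹ atm⁻¹
[CO2*] = KH · pCO2 = 3.311×10^-2 × 521×10^-6 atm = 1.73×10^-5 mol/kg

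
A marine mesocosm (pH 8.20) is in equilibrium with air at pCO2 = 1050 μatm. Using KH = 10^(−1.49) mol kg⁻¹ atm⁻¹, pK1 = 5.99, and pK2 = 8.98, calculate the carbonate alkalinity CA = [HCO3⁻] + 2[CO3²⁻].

[CO2*] = KH · pCO2 = 10^(−1.49) × 1050×10^-6 = 3.398×10^-5 mol/kg
α₀ = 1/(1 + K1/[H⁺] + K1K2/[H⁺]²) = 1/(1 + 10^+2.21 + 10^+1.43) = 0.005260
DIC = [CO2*]/α₀ = 3.398×10^-5 / 0.005260 = 6.459 mmol/kg
CA = (α₁ + 2α₂)·DIC = (0.8532 + 2×0.1416) × 6.459 = 7.34 mmol/kg

CA = 7.34 mmol/kg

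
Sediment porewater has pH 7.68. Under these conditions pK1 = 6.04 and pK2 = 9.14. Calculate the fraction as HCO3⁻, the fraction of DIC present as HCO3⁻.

α₁ = 1 / (1 + [H⁺]/K1 + K2/[H⁺]) = 1 / (1 + 10^-1.64 + 10^-1.46)
   = 1 / (1 + 0.022909 + 0.034674) = 1/1.0576 = 0.9456

α₁ = 0.946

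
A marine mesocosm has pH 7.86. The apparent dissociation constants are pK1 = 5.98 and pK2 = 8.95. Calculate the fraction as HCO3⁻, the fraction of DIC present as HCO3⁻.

α₁ = 1 / (1 + [H⁺]/K1 + K2/[H⁺]) = 1 / (1 + 10^-1.88 + 10^-1.09)
   = 1 / (1 + 0.013183 + 0.081283) = 1/1.0945 = 0.9137

α₁ = 0.914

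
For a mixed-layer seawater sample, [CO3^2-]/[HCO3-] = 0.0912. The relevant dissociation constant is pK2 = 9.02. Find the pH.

pH = 7.98

From K2 = [H⁺][CO3^2-]/[HCO3-]:  pH = pK2 + log₁₀([CO3^2-]/[HCO3-])
log₁₀(0.0912) = -1.040
pH = 9.02 + (-1.040) = 7.98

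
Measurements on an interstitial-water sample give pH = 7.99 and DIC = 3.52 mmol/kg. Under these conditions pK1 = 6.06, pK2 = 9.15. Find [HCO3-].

α₁ = 1 / (1 + [H⁺]/K1 + K2/[H⁺]) = 1 / (1 + 10^-1.93 + 10^-1.16)
   = 1 / (1 + 0.011749 + 0.069183) = 1/1.0809 = 0.9251
[HCO3⁻] = α₁ × DIC = 0.9251 × 3.52 = 3.26 mmol/kg

[HCO3⁻] = 3.26 mmol/kg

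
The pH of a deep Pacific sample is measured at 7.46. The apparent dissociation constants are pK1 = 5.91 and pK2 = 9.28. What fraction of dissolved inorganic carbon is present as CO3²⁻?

α₂ = 1 / (1 + [H⁺]/K2 + [H⁺]²/(K1K2)) = 1 / (1 + 10^+1.82 + 10^+0.27)
   = 1 / (1 + 66.069 + 1.8621) = 1/68.931 = 0.01451

α₂ = 0.0145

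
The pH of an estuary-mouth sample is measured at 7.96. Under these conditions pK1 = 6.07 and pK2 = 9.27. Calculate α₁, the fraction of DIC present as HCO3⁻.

α₁ = 1 / (1 + [H⁺]/K1 + K2/[H⁺]) = 1 / (1 + 10^-1.89 + 10^-1.31)
   = 1 / (1 + 0.012882 + 0.048978) = 1/1.0619 = 0.9417

α₁ = 0.942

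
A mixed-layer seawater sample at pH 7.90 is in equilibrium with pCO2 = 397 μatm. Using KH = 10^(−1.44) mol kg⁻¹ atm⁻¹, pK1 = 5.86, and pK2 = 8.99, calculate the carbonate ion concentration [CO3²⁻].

[CO3²⁻] = 0.128 mmol/kg

[CO2*] = KH · pCO2 = 10^(−1.44) × 397×10^-6 = 1.441×10^-5 mol/kg
α₀ = 1/(1 + K1/[H⁺] + K1K2/[H⁺]²) = 1/(1 + 10^+2.04 + 10^+0.95) = 0.008364
DIC = [CO2*]/α₀ = 1.441×10^-5 / 0.008364 = 1.723 mmol/kg
[CO3²⁻] = α₂·DIC; α₂ = 0.07454, so [CO3²⁻] = 0.07454 × 1.723 = 0.128 mmol/kg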